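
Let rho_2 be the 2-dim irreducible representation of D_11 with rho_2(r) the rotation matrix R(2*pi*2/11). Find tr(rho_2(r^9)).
chi_{rho_2}(r^9) = 2*cos(2*pi*2*9/11) = -2*cos(3*pi/11)

Derivation: rho_2(r^9) is rotation by angle 2*pi*2*9/11, whose trace is 2*cos(2*pi*2*9/11) = -2*cos(3*pi/11).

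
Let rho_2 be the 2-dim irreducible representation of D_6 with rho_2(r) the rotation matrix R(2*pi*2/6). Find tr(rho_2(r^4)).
chi_{rho_2}(r^4) = 2*cos(2*pi*2*4/6) = -1

Proof sketch: rho_2(r^4) is rotation by angle 2*pi*2*4/6, whose trace is 2*cos(2*pi*2*4/6) = -1.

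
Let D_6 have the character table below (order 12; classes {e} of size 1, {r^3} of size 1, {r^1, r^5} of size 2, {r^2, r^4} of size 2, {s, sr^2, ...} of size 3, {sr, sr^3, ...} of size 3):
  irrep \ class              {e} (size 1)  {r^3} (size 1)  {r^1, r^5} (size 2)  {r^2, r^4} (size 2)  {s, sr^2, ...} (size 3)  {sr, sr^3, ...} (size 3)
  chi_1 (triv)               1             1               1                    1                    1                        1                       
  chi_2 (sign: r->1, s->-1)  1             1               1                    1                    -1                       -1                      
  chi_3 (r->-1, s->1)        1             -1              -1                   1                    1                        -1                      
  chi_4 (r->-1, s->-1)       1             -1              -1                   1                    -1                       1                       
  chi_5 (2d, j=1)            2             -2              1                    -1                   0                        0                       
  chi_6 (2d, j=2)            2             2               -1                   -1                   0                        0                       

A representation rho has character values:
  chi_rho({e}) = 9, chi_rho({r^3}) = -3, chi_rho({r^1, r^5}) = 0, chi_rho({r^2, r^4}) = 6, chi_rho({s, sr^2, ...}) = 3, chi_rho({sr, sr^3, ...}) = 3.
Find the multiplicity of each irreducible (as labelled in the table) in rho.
Multiplicities: chi_1: 3, chi_2: 0, chi_3: 2, chi_4: 2, chi_5: 1, chi_6: 0.

Derivation: Use <chi_rho, chi> = (1/|G|) sum_C |C| * chi_rho(C) * conj(chi(C)) with |G| = 12 for each irreducible chi in the table:
  <chi_rho, chi_1> = (1/12)[1*(9)*conj(1) + 1*(-3)*conj(1) + 2*(0)*conj(1) + 2*(6)*conj(1) + 3*(3)*conj(1) + 3*(3)*conj(1)]
      = (1/12)[(9) + (-3) + (0) + (12) + (9) + (9)] = 36/12 = 3
  <chi_rho, chi_2> = (1/12)[1*(9)*conj(1) + 1*(-3)*conj(1) + 2*(0)*conj(1) + 2*(6)*conj(1) + 3*(3)*conj(-1) + 3*(3)*conj(-1)]
      = (1/12)[(9) + (-3) + (0) + (12) + (-9) + (-9)] = 0/12 = 0
  <chi_rho, chi_3> = (1/12)[1*(9)*conj(1) + 1*(-3)*conj(-1) + 2*(0)*conj(-1) + 2*(6)*conj(1) + 3*(3)*conj(1) + 3*(3)*conj(-1)]
      = (1/12)[(9) + (3) + (0) + (12) + (9) + (-9)] = 24/12 = 2
  <chi_rho, chi_4> = (1/12)[1*(9)*conj(1) + 1*(-3)*conj(-1) + 2*(0)*conj(-1) + 2*(6)*conj(1) + 3*(3)*conj(-1) + 3*(3)*conj(1)]
      = (1/12)[(9) + (3) + (0) + (12) + (-9) + (9)] = 24/12 = 2
  <chi_rho, chi_5> = (1/12)[1*(9)*conj(2) + 1*(-3)*conj(-2) + 2*(0)*conj(1) + 2*(6)*conj(-1) + 3*(3)*conj(0) + 3*(3)*conj(0)]
      = (1/12)[(18) + (6) + (0) + (-12) + (0) + (0)] = 12/12 = 1
  <chi_rho, chi_6> = (1/12)[1*(9)*conj(2) + 1*(-3)*conj(2) + 2*(0)*conj(-1) + 2*(6)*conj(-1) + 3*(3)*conj(0) + 3*(3)*conj(0)]
      = (1/12)[(18) + (-6) + (0) + (-12) + (0) + (0)] = 0/12 = 0
Dimension check: dim(rho) = sum (mult * dim) = 3*1 + 0*1 + 2*1 + 2*1 + 1*2 + 0*2 = 9 = chi_rho(e) = 9.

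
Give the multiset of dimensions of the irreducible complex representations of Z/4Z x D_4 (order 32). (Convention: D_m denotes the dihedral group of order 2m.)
Dimensions: 1, 1, 1, 1, 1, 1, 1, 1, 1, 1, 1, 1, 1, 1, 1, 1, 2, 2, 2, 2

Working: There are 20 irreducibles (= number of conjugacy classes). Their dimensions d_i satisfy sum d_i^2 = |G| = 32: 1 + 1 + 1 + 1 + 1 + 1 + 1 + 1 + 1 + 1 + 1 + 1 + 1 + 1 + 1 + 1 + 4 + 4 + 4 + 4 = 32. (For the product with Z/4Z: each of the 4 1-dim characters of Z/4Z tensors with each irrep of D_4, giving 4 copies of each D_4-dimension.)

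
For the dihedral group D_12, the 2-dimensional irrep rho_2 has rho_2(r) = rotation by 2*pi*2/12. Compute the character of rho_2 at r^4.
chi_{rho_2}(r^4) = 2*cos(2*pi*2*4/12) = -1

Proof sketch: rho_2(r^4) is rotation by angle 2*pi*2*4/12, whose trace is 2*cos(2*pi*2*4/12) = -1.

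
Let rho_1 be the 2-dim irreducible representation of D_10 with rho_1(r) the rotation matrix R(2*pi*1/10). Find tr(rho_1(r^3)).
chi_{rho_1}(r^3) = 2*cos(2*pi*1*3/10) = 1/2 - sqrt(5)/2

Justification: rho_1(r^3) is rotation by angle 2*pi*1*3/10, whose trace is 2*cos(2*pi*1*3/10) = 1/2 - sqrt(5)/2.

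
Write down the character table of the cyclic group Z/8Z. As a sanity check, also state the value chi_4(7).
Character table of Z/8Z (irreps indexed chi_0,...,chi_7 with chi_k(m) = zeta_8^(k*m), zeta_8 = exp(2*pi*i/8)):
  irrep \ class  {0} (size 1)  {1} (size 1)    {2} (size 1)  {3} (size 1)    {4} (size 1)  {5} (size 1)    {6} (size 1)  {7} (size 1)  
  chi_0          1             1               1             1               1             1               1             1             
  chi_1          1             exp(I*pi/4)     I             exp(3*I*pi/4)   -1            exp(-3*I*pi/4)  -I            exp(-I*pi/4)  
  chi_2          1             I               -1            -I              1             I               -1            -I            
  chi_3          1             exp(3*I*pi/4)   -I            exp(I*pi/4)     -1            exp(-I*pi/4)    I             exp(-3*I*pi/4)
  chi_4          1             -1              1             -1              1             -1              1             -1            
  chi_5          1             exp(-3*I*pi/4)  I             exp(-I*pi/4)    -1            exp(I*pi/4)     -I            exp(3*I*pi/4) 
  chi_6          1             -I              -1            I               1             -I              -1            I             
  chi_7          1             exp(-I*pi/4)    -I            exp(-3*I*pi/4)  -1            exp(3*I*pi/4)   I             exp(I*pi/4)   

Spot check: chi_4(7) = zeta_8^(4*7) = zeta_8^28 = -1.

Derivation: Z/8Z is abelian, so all 8 irreducible complex representations are 1-dimensional. They are given by chi_k(m) = zeta_8^(k*m) for k = 0,...,7. Row orthogonality: sum_m chi_k(m) conj(chi_l(m)) = 8 * [k = l].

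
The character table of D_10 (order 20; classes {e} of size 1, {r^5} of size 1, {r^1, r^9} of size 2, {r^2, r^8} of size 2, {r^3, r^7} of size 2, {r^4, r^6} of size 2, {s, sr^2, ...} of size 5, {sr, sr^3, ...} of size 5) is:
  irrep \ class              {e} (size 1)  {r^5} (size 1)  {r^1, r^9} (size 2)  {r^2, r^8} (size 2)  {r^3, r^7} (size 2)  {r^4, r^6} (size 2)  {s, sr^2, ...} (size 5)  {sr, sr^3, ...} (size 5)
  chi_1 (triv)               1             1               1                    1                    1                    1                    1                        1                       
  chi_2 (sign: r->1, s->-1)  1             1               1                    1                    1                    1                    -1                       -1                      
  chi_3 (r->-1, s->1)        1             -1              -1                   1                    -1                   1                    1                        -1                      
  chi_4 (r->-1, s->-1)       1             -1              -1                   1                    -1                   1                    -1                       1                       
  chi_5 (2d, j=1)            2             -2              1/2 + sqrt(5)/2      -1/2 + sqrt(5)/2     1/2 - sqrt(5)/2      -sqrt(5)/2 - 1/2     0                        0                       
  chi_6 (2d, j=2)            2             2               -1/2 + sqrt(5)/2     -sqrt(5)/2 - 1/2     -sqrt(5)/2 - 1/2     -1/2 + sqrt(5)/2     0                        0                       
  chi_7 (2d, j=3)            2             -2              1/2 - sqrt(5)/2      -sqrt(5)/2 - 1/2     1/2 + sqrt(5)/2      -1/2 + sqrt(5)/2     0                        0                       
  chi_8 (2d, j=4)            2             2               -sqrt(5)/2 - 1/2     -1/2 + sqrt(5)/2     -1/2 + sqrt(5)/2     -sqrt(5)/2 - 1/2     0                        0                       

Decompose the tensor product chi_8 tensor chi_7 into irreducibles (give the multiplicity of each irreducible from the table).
chi_8 tensor chi_7 = chi_5 + chi_7 (all other irreducibles have multiplicity 0).

The character of a tensor product is the pointwise product (chi_8 * chi_7)(C) = chi_8(C) * chi_7(C):
  {e}: (2)*(2), {r^5}: (2)*(-2), {r^1, r^9}: (-sqrt(5)/2 - 1/2)*(1/2 - sqrt(5)/2), {r^2, r^8}: (-1/2 + sqrt(5)/2)*(-sqrt(5)/2 - 1/2), {r^3, r^7}: (-1/2 + sqrt(5)/2)*(1/2 + sqrt(5)/2), {r^4, r^6}: (-sqrt(5)/2 - 1/2)*(-1/2 + sqrt(5)/2), {s, sr^2, ...}: (0)*(0), {sr, sr^3, ...}: (0)*(0)
so (chi_8 * chi_7) takes values
  {e} -> 4, {r^5} -> -4, {r^1, r^9} -> 1, {r^2, r^8} -> -1, {r^3, r^7} -> 1, {r^4, r^6} -> -1, {s, sr^2, ...} -> 0, {sr, sr^3, ...} -> 0.
Now take the inner product of this character with each irreducible chi from the table, <chi_8*chi_7, chi> = (1/20) sum_C |C| (chi_8*chi_7)(C) conj(chi(C)):
  <chi_8*chi_7, chi_1> = (1/20)[1*(4)*conj(1) + 1*(-4)*conj(1) + 2*(1)*conj(1) + 2*(-1)*conj(1) + 2*(1)*conj(1) + 2*(-1)*conj(1) + 5*(0)*conj(1) + 5*(0)*conj(1)]
      = (1/20)[(4) + (-4) + (2) + (-2) + (2) + (-2) + (0) + (0)] = 0/20 = 0
  <chi_8*chi_7, chi_2> = (1/20)[1*(4)*conj(1) + 1*(-4)*conj(1) + 2*(1)*conj(1) + 2*(-1)*conj(1) + 2*(1)*conj(1) + 2*(-1)*conj(1) + 5*(0)*conj(-1) + 5*(0)*conj(-1)]
      = (1/20)[(4) + (-4) + (2) + (-2) + (2) + (-2) + (0) + (0)] = 0/20 = 0
  <chi_8*chi_7, chi_3> = (1/20)[1*(4)*conj(1) + 1*(-4)*conj(-1) + 2*(1)*conj(-1) + 2*(-1)*conj(1) + 2*(1)*conj(-1) + 2*(-1)*conj(1) + 5*(0)*conj(1) + 5*(0)*conj(-1)]
      = (1/20)[(4) + (4) + (-2) + (-2) + (-2) + (-2) + (0) + (0)] = 0/20 = 0
  <chi_8*chi_7, chi_4> = (1/20)[1*(4)*conj(1) + 1*(-4)*conj(-1) + 2*(1)*conj(-1) + 2*(-1)*conj(1) + 2*(1)*conj(-1) + 2*(-1)*conj(1) + 5*(0)*conj(-1) + 5*(0)*conj(1)]
      = (1/20)[(4) + (4) + (-2) + (-2) + (-2) + (-2) + (0) + (0)] = 0/20 = 0
  <chi_8*chi_7, chi_5> = (1/20)[1*(4)*conj(2) + 1*(-4)*conj(-2) + 2*(1)*conj(1/2 + sqrt(5)/2) + 2*(-1)*conj(-1/2 + sqrt(5)/2) + 2*(1)*conj(1/2 - sqrt(5)/2) + 2*(-1)*conj(-sqrt(5)/2 - 1/2) + 5*(0)*conj(0) + 5*(0)*conj(0)]
      = (1/20)[(8) + (8) + (1 + sqrt(5)) + (1 - sqrt(5)) + (1 - sqrt(5)) + (1 + sqrt(5)) + (0) + (0)] = 20/20 = 1
  <chi_8*chi_7, chi_6> = (1/20)[1*(4)*conj(2) + 1*(-4)*conj(2) + 2*(1)*conj(-1/2 + sqrt(5)/2) + 2*(-1)*conj(-sqrt(5)/2 - 1/2) + 2*(1)*conj(-sqrt(5)/2 - 1/2) + 2*(-1)*conj(-1/2 + sqrt(5)/2) + 5*(0)*conj(0) + 5*(0)*conj(0)]
      = (1/20)[(8) + (-8) + (-1 + sqrt(5)) + (1 + sqrt(5)) + (-sqrt(5) - 1) + (1 - sqrt(5)) + (0) + (0)] = 0/20 = 0
  <chi_8*chi_7, chi_7> = (1/20)[1*(4)*conj(2) + 1*(-4)*conj(-2) + 2*(1)*conj(1/2 - sqrt(5)/2) + 2*(-1)*conj(-sqrt(5)/2 - 1/2) + 2*(1)*conj(1/2 + sqrt(5)/2) + 2*(-1)*conj(-1/2 + sqrt(5)/2) + 5*(0)*conj(0) + 5*(0)*conj(0)]
      = (1/20)[(8) + (8) + (1 - sqrt(5)) + (1 + sqrt(5)) + (1 + sqrt(5)) + (1 - sqrt(5)) + (0) + (0)] = 20/20 = 1
  <chi_8*chi_7, chi_8> = (1/20)[1*(4)*conj(2) + 1*(-4)*conj(2) + 2*(1)*conj(-sqrt(5)/2 - 1/2) + 2*(-1)*conj(-1/2 + sqrt(5)/2) + 2*(1)*conj(-1/2 + sqrt(5)/2) + 2*(-1)*conj(-sqrt(5)/2 - 1/2) + 5*(0)*conj(0) + 5*(0)*conj(0)]
      = (1/20)[(8) + (-8) + (-sqrt(5) - 1) + (1 - sqrt(5)) + (-1 + sqrt(5)) + (1 + sqrt(5)) + (0) + (0)] = 0/20 = 0
Hence the multiplicities are chi_5: 1, chi_7: 1. Dimension check: dim(chi_8)*dim(chi_7) = 2*2 = 4 and sum (mult * dim) = 1*2 + 1*2 = 4.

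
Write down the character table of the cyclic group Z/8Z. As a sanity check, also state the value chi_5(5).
Character table of Z/8Z (irreps indexed chi_0,...,chi_7 with chi_k(m) = zeta_8^(k*m), zeta_8 = exp(2*pi*i/8)):
  irrep \ class  {0} (size 1)  {1} (size 1)    {2} (size 1)  {3} (size 1)    {4} (size 1)  {5} (size 1)    {6} (size 1)  {7} (size 1)  
  chi_0          1             1               1             1               1             1               1             1             
  chi_1          1             exp(I*pi/4)     I             exp(3*I*pi/4)   -1            exp(-3*I*pi/4)  -I            exp(-I*pi/4)  
  chi_2          1             I               -1            -I              1             I               -1            -I            
  chi_3          1             exp(3*I*pi/4)   -I            exp(I*pi/4)     -1            exp(-I*pi/4)    I             exp(-3*I*pi/4)
  chi_4          1             -1              1             -1              1             -1              1             -1            
  chi_5          1             exp(-3*I*pi/4)  I             exp(-I*pi/4)    -1            exp(I*pi/4)     -I            exp(3*I*pi/4) 
  chi_6          1             -I              -1            I               1             -I              -1            I             
  chi_7          1             exp(-I*pi/4)    -I            exp(-3*I*pi/4)  -1            exp(3*I*pi/4)   I             exp(I*pi/4)   

Spot check: chi_5(5) = zeta_8^(5*5) = zeta_8^25 = exp(I*pi/4).

Reasoning: Z/8Z is abelian, so all 8 irreducible complex representations are 1-dimensional. They are given by chi_k(m) = zeta_8^(k*m) for k = 0,...,7. Row orthogonality: sum_m chi_k(m) conj(chi_l(m)) = 8 * [k = l].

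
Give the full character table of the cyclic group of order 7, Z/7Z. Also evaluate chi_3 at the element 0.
Character table of Z/7Z (irreps indexed chi_0,...,chi_6 with chi_k(m) = zeta_7^(k*m), zeta_7 = exp(2*pi*i/7)):
  irrep \ class  {0} (size 1)  {1} (size 1)    {2} (size 1)    {3} (size 1)    {4} (size 1)    {5} (size 1)    {6} (size 1)  
  chi_0          1             1               1               1               1               1               1             
  chi_1          1             exp(2*I*pi/7)   exp(4*I*pi/7)   exp(6*I*pi/7)   exp(-6*I*pi/7)  exp(-4*I*pi/7)  exp(-2*I*pi/7)
  chi_2          1             exp(4*I*pi/7)   exp(-6*I*pi/7)  exp(-2*I*pi/7)  exp(2*I*pi/7)   exp(6*I*pi/7)   exp(-4*I*pi/7)
  chi_3          1             exp(6*I*pi/7)   exp(-2*I*pi/7)  exp(4*I*pi/7)   exp(-4*I*pi/7)  exp(2*I*pi/7)   exp(-6*I*pi/7)
  chi_4          1             exp(-6*I*pi/7)  exp(2*I*pi/7)   exp(-4*I*pi/7)  exp(4*I*pi/7)   exp(-2*I*pi/7)  exp(6*I*pi/7) 
  chi_5          1             exp(-4*I*pi/7)  exp(6*I*pi/7)   exp(2*I*pi/7)   exp(-2*I*pi/7)  exp(-6*I*pi/7)  exp(4*I*pi/7) 
  chi_6          1             exp(-2*I*pi/7)  exp(-4*I*pi/7)  exp(-6*I*pi/7)  exp(6*I*pi/7)   exp(4*I*pi/7)   exp(2*I*pi/7) 

Spot check: chi_3(0) = zeta_7^(3*0) = zeta_7^0 = 1.

Proof sketch: Z/7Z is abelian, so all 7 irreducible complex representations are 1-dimensional. They are given by chi_k(m) = zeta_7^(k*m) for k = 0,...,6. Row orthogonality: sum_m chi_k(m) conj(chi_l(m)) = 7 * [k = l].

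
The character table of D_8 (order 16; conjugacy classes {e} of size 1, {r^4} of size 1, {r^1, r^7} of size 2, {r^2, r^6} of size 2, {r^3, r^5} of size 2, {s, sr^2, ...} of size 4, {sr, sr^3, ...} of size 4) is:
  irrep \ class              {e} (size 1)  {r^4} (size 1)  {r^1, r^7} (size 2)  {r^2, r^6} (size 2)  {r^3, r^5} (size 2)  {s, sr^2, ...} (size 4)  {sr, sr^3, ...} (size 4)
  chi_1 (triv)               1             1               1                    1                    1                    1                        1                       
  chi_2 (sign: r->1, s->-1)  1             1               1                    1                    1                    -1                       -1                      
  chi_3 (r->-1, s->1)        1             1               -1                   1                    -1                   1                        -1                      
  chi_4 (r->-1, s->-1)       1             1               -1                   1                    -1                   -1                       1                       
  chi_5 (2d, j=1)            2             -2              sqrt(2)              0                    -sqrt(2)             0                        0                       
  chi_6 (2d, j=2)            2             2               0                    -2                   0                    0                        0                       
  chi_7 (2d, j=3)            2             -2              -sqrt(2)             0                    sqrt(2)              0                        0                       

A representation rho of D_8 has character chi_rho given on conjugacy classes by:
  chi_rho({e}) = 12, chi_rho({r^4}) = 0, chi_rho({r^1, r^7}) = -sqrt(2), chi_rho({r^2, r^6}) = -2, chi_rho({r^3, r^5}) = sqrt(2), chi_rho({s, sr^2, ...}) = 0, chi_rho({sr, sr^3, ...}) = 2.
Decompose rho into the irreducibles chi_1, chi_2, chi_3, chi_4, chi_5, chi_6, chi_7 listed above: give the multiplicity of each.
Multiplicities: chi_1: 1, chi_2: 0, chi_3: 0, chi_4: 1, chi_5: 1, chi_6: 2, chi_7: 2.

Working: Use <chi_rho, chi> = (1/|G|) sum_C |C| * chi_rho(C) * conj(chi(C)) with |G| = 16 for each irreducible chi in the table:
  <chi_rho, chi_1> = (1/16)[1*(12)*conj(1) + 1*(0)*conj(1) + 2*(-sqrt(2))*conj(1) + 2*(-2)*conj(1) + 2*(sqrt(2))*conj(1) + 4*(0)*conj(1) + 4*(2)*conj(1)]
      = (1/16)[(12) + (0) + (-2*sqrt(2)) + (-4) + (2*sqrt(2)) + (0) + (8)] = 16/16 = 1
  <chi_rho, chi_2> = (1/16)[1*(12)*conj(1) + 1*(0)*conj(1) + 2*(-sqrt(2))*conj(1) + 2*(-2)*conj(1) + 2*(sqrt(2))*conj(1) + 4*(0)*conj(-1) + 4*(2)*conj(-1)]
      = (1/16)[(12) + (0) + (-2*sqrt(2)) + (-4) + (2*sqrt(2)) + (0) + (-8)] = 0/16 = 0
  <chi_rho, chi_3> = (1/16)[1*(12)*conj(1) + 1*(0)*conj(1) + 2*(-sqrt(2))*conj(-1) + 2*(-2)*conj(1) + 2*(sqrt(2))*conj(-1) + 4*(0)*conj(1) + 4*(2)*conj(-1)]
      = (1/16)[(12) + (0) + (2*sqrt(2)) + (-4) + (-2*sqrt(2)) + (0) + (-8)] = 0/16 = 0
  <chi_rho, chi_4> = (1/16)[1*(12)*conj(1) + 1*(0)*conj(1) + 2*(-sqrt(2))*conj(-1) + 2*(-2)*conj(1) + 2*(sqrt(2))*conj(-1) + 4*(0)*conj(-1) + 4*(2)*conj(1)]
      = (1/16)[(12) + (0) + (2*sqrt(2)) + (-4) + (-2*sqrt(2)) + (0) + (8)] = 16/16 = 1
  <chi_rho, chi_5> = (1/16)[1*(12)*conj(2) + 1*(0)*conj(-2) + 2*(-sqrt(2))*conj(sqrt(2)) + 2*(-2)*conj(0) + 2*(sqrt(2))*conj(-sqrt(2)) + 4*(0)*conj(0) + 4*(2)*conj(0)]
      = (1/16)[(24) + (0) + (-4) + (0) + (-4) + (0) + (0)] = 16/16 = 1
  <chi_rho, chi_6> = (1/16)[1*(12)*conj(2) + 1*(0)*conj(2) + 2*(-sqrt(2))*conj(0) + 2*(-2)*conj(-2) + 2*(sqrt(2))*conj(0) + 4*(0)*conj(0) + 4*(2)*conj(0)]
      = (1/16)[(24) + (0) + (0) + (8) + (0) + (0) + (0)] = 32/16 = 2
  <chi_rho, chi_7> = (1/16)[1*(12)*conj(2) + 1*(0)*conj(-2) + 2*(-sqrt(2))*conj(-sqrt(2)) + 2*(-2)*conj(0) + 2*(sqrt(2))*conj(sqrt(2)) + 4*(0)*conj(0) + 4*(2)*conj(0)]
      = (1/16)[(24) + (0) + (4) + (0) + (4) + (0) + (0)] = 32/16 = 2
Dimension check: dim(rho) = sum (mult * dim) = 1*1 + 0*1 + 0*1 + 1*1 + 1*2 + 2*2 + 2*2 = 12 = chi_rho(e) = 12.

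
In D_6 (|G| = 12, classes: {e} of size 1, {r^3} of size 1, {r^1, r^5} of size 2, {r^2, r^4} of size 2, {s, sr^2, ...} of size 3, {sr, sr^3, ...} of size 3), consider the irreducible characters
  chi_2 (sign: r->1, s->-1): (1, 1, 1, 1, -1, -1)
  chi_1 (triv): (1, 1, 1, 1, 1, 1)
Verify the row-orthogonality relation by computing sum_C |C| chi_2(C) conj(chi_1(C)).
Sum = 0; so <chi_2, chi_1> = 0 (distinct irreducibles are orthogonal).

Working: Compute term by term over conjugacy classes (|C| * chi_2(C) * conj(chi_1(C))):
  1*(1)*conj(1) + 1*(1)*conj(1) + 2*(1)*conj(1) + 2*(1)*conj(1) + 3*(-1)*conj(1) + 3*(-1)*conj(1)
  = (1) + (1) + (2) + (2) + (-3) + (-3)
  = 0.
Dividing by |G| = 12 gives 0/12 = 0, matching the row-orthogonality relation <chi_2, chi_1> = [chi_2 = chi_1].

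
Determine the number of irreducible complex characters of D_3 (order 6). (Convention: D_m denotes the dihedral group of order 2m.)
3

Why: The number of irreducible complex representations of a finite group equals its number of conjugacy classes. D_3 has 3 conjugacy classes ((n+3)/2 for n odd), so D_3 (order 6) has exactly 3 irreducible complex representations.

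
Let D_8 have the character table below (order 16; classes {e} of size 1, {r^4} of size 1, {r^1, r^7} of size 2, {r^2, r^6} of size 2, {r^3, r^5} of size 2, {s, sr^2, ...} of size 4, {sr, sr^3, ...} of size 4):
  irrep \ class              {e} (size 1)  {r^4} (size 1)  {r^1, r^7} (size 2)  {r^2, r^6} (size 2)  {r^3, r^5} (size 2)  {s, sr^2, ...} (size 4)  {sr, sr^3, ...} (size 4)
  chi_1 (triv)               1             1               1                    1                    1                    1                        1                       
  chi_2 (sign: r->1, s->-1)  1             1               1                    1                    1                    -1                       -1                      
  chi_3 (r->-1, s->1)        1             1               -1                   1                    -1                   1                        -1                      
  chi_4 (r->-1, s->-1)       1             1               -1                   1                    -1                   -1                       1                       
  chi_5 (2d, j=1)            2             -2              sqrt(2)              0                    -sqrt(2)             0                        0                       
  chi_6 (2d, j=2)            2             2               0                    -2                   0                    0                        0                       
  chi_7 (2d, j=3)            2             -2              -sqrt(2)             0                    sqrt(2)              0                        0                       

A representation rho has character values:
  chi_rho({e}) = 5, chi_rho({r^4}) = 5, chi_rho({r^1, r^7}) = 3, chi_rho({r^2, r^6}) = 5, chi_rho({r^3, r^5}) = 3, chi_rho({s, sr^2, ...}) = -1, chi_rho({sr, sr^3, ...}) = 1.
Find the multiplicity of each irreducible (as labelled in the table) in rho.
Multiplicities: chi_1: 2, chi_2: 2, chi_3: 0, chi_4: 1, chi_5: 0, chi_6: 0, chi_7: 0.

Explanation: Use <chi_rho, chi> = (1/|G|) sum_C |C| * chi_rho(C) * conj(chi(C)) with |G| = 16 for each irreducible chi in the table:
  <chi_rho, chi_1> = (1/16)[1*(5)*conj(1) + 1*(5)*conj(1) + 2*(3)*conj(1) + 2*(5)*conj(1) + 2*(3)*conj(1) + 4*(-1)*conj(1) + 4*(1)*conj(1)]
      = (1/16)[(5) + (5) + (6) + (10) + (6) + (-4) + (4)] = 32/16 = 2
  <chi_rho, chi_2> = (1/16)[1*(5)*conj(1) + 1*(5)*conj(1) + 2*(3)*conj(1) + 2*(5)*conj(1) + 2*(3)*conj(1) + 4*(-1)*conj(-1) + 4*(1)*conj(-1)]
      = (1/16)[(5) + (5) + (6) + (10) + (6) + (4) + (-4)] = 32/16 = 2
  <chi_rho, chi_3> = (1/16)[1*(5)*conj(1) + 1*(5)*conj(1) + 2*(3)*conj(-1) + 2*(5)*conj(1) + 2*(3)*conj(-1) + 4*(-1)*conj(1) + 4*(1)*conj(-1)]
      = (1/16)[(5) + (5) + (-6) + (10) + (-6) + (-4) + (-4)] = 0/16 = 0
  <chi_rho, chi_4> = (1/16)[1*(5)*conj(1) + 1*(5)*conj(1) + 2*(3)*conj(-1) + 2*(5)*conj(1) + 2*(3)*conj(-1) + 4*(-1)*conj(-1) + 4*(1)*conj(1)]
      = (1/16)[(5) + (5) + (-6) + (10) + (-6) + (4) + (4)] = 16/16 = 1
  <chi_rho, chi_5> = (1/16)[1*(5)*conj(2) + 1*(5)*conj(-2) + 2*(3)*conj(sqrt(2)) + 2*(5)*conj(0) + 2*(3)*conj(-sqrt(2)) + 4*(-1)*conj(0) + 4*(1)*conj(0)]
      = (1/16)[(10) + (-10) + (6*sqrt(2)) + (0) + (-6*sqrt(2)) + (0) + (0)] = 0/16 = 0
  <chi_rho, chi_6> = (1/16)[1*(5)*conj(2) + 1*(5)*conj(2) + 2*(3)*conj(0) + 2*(5)*conj(-2) + 2*(3)*conj(0) + 4*(-1)*conj(0) + 4*(1)*conj(0)]
      = (1/16)[(10) + (10) + (0) + (-20) + (0) + (0) + (0)] = 0/16 = 0
  <chi_rho, chi_7> = (1/16)[1*(5)*conj(2) + 1*(5)*conj(-2) + 2*(3)*conj(-sqrt(2)) + 2*(5)*conj(0) + 2*(3)*conj(sqrt(2)) + 4*(-1)*conj(0) + 4*(1)*conj(0)]
      = (1/16)[(10) + (-10) + (-6*sqrt(2)) + (0) + (6*sqrt(2)) + (0) + (0)] = 0/16 = 0
Dimension check: dim(rho) = sum (mult * dim) = 2*1 + 2*1 + 0*1 + 1*1 + 0*2 + 0*2 + 0*2 = 5 = chi_rho(e) = 5.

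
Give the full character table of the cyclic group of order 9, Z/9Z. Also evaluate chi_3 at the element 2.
Character table of Z/9Z (irreps indexed chi_0,...,chi_8 with chi_k(m) = zeta_9^(k*m), zeta_9 = exp(2*pi*i/9)):
  irrep \ class  {0} (size 1)  {1} (size 1)    {2} (size 1)    {3} (size 1)    {4} (size 1)    {5} (size 1)    {6} (size 1)    {7} (size 1)    {8} (size 1)  
  chi_0          1             1               1               1               1               1               1               1               1             
  chi_1          1             exp(2*I*pi/9)   exp(4*I*pi/9)   exp(2*I*pi/3)   exp(8*I*pi/9)   exp(-8*I*pi/9)  exp(-2*I*pi/3)  exp(-4*I*pi/9)  exp(-2*I*pi/9)
  chi_2          1             exp(4*I*pi/9)   exp(8*I*pi/9)   exp(-2*I*pi/3)  exp(-2*I*pi/9)  exp(2*I*pi/9)   exp(2*I*pi/3)   exp(-8*I*pi/9)  exp(-4*I*pi/9)
  chi_3          1             exp(2*I*pi/3)   exp(-2*I*pi/3)  1               exp(2*I*pi/3)   exp(-2*I*pi/3)  1               exp(2*I*pi/3)   exp(-2*I*pi/3)
  chi_4          1             exp(8*I*pi/9)   exp(-2*I*pi/9)  exp(2*I*pi/3)   exp(-4*I*pi/9)  exp(4*I*pi/9)   exp(-2*I*pi/3)  exp(2*I*pi/9)   exp(-8*I*pi/9)
  chi_5          1             exp(-8*I*pi/9)  exp(2*I*pi/9)   exp(-2*I*pi/3)  exp(4*I*pi/9)   exp(-4*I*pi/9)  exp(2*I*pi/3)   exp(-2*I*pi/9)  exp(8*I*pi/9) 
  chi_6          1             exp(-2*I*pi/3)  exp(2*I*pi/3)   1               exp(-2*I*pi/3)  exp(2*I*pi/3)   1               exp(-2*I*pi/3)  exp(2*I*pi/3) 
  chi_7          1             exp(-4*I*pi/9)  exp(-8*I*pi/9)  exp(2*I*pi/3)   exp(2*I*pi/9)   exp(-2*I*pi/9)  exp(-2*I*pi/3)  exp(8*I*pi/9)   exp(4*I*pi/9) 
  chi_8          1             exp(-2*I*pi/9)  exp(-4*I*pi/9)  exp(-2*I*pi/3)  exp(-8*I*pi/9)  exp(8*I*pi/9)   exp(2*I*pi/3)   exp(4*I*pi/9)   exp(2*I*pi/9) 

Spot check: chi_3(2) = zeta_9^(3*2) = zeta_9^6 = exp(-2*I*pi/3).

Proof sketch: Z/9Z is abelian, so all 9 irreducible complex representations are 1-dimensional. They are given by chi_k(m) = zeta_9^(k*m) for k = 0,...,8. Row orthogonality: sum_m chi_k(m) conj(chi_l(m)) = 9 * [k = l].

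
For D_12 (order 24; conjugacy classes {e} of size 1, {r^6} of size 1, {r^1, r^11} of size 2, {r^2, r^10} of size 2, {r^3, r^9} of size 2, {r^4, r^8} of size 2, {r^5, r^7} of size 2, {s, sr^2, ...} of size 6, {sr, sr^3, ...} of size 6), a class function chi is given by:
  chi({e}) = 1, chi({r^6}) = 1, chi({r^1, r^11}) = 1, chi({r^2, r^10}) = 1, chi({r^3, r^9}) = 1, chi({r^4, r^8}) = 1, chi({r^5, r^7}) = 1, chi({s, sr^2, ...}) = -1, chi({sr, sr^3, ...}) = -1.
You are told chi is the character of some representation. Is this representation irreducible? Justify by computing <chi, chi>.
Irreducible: <chi, chi> = 1.

<chi, chi> = (1/|G|) sum_C |C| * |chi(C)|^2 = (1/24)[1*|1|^2 + 1*|1|^2 + 2*|1|^2 + 2*|1|^2 + 2*|1|^2 + 2*|1|^2 + 2*|1|^2 + 6*|-1|^2 + 6*|-1|^2]
  = (1/24)[(1) + (1) + (2) + (2) + (2) + (2) + (2) + (6) + (6)] = 24/24 = 1.
A character is irreducible iff <chi, chi> = 1, so this representation is irreducible.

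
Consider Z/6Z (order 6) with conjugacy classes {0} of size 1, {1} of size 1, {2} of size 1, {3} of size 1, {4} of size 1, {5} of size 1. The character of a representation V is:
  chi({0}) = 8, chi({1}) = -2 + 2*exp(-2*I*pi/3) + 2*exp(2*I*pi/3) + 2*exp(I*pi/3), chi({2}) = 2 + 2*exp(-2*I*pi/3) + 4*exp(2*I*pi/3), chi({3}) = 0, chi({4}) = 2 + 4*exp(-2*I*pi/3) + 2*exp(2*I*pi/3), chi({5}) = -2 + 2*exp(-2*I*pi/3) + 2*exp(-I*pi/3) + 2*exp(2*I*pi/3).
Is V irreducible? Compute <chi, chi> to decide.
Not irreducible (reducible): <chi, chi> = 16 > 1.

Reasoning: <chi, chi> = (1/|G|) sum_C |C| * |chi(C)|^2 = (1/6)[1*|8|^2 + 1*|-2 + 2*exp(-2*I*pi/3) + 2*exp(2*I*pi/3) + 2*exp(I*pi/3)|^2 + 1*|2 + 2*exp(-2*I*pi/3) + 4*exp(2*I*pi/3)|^2 + 1*|0|^2 + 1*|2 + 4*exp(-2*I*pi/3) + 2*exp(2*I*pi/3)|^2 + 1*|-2 + 2*exp(-2*I*pi/3) + 2*exp(-I*pi/3) + 2*exp(2*I*pi/3)|^2]
  = (1/6)[(64) + (12) + (4) + (0) + (4) + (12)] = 96/6 = 16.
(Exp terms are combined using exp(i*s)*conj(exp(i*t)) = exp(i*(s-t)), and sums of them are collapsed using the identity that for every m > 1 the m distinct m-th roots of unity sum to 0, e.g. 1 + exp(2*I*pi/3) + exp(-2*I*pi/3) = 0.)
A character is irreducible iff <chi, chi> = 1, so this representation is reducible.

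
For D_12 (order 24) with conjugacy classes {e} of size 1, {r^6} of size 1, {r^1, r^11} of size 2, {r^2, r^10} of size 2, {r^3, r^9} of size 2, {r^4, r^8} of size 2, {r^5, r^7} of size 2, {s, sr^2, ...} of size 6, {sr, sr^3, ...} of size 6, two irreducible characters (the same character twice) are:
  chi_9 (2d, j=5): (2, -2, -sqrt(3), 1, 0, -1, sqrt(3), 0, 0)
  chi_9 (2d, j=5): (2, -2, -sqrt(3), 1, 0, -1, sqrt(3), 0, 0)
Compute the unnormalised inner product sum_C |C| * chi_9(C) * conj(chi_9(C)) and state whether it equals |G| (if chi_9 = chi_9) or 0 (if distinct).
Sum = 24 = |G| = 24; so <chi_9, chi_9> = 1 (norm-1 confirms irreducibility).

Proof sketch: Compute term by term over conjugacy classes (|C| * chi_9(C) * conj(chi_9(C))):
  1*(2)*conj(2) + 1*(-2)*conj(-2) + 2*(-sqrt(3))*conj(-sqrt(3)) + 2*(1)*conj(1) + 2*(0)*conj(0) + 2*(-1)*conj(-1) + 2*(sqrt(3))*conj(sqrt(3)) + 6*(0)*conj(0) + 6*(0)*conj(0)
  = (4) + (4) + (6) + (2) + (0) + (2) + (6) + (0) + (0)
  = 24.
Dividing by |G| = 24 gives 24/24 = 1, matching the row-orthogonality relation <chi_9, chi_9> = [chi_9 = chi_9].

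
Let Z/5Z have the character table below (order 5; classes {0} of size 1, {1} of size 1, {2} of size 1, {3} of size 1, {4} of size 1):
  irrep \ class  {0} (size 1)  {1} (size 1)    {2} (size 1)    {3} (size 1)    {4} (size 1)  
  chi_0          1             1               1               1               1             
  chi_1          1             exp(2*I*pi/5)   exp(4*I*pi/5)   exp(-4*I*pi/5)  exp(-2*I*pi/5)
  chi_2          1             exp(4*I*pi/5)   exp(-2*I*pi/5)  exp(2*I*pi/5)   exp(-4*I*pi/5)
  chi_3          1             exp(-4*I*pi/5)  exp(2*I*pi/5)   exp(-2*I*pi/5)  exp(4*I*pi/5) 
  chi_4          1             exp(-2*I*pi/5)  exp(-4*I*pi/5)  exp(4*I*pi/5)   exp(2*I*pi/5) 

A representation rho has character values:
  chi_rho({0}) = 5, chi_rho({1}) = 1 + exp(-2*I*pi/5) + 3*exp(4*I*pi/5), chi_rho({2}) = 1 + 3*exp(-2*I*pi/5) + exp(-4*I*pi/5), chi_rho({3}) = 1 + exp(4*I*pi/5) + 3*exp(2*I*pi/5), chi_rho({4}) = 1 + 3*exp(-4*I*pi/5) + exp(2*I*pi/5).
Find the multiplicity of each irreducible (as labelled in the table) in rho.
Multiplicities: chi_0: 1, chi_1: 0, chi_2: 3, chi_3: 0, chi_4: 1.

Reasoning: Use <chi_rho, chi> = (1/|G|) sum_C |C| * chi_rho(C) * conj(chi(C)) with |G| = 5 for each irreducible chi in the table:
  <chi_rho, chi_0> = (1/5)[1*(5)*conj(1) + 1*(1 + exp(-2*I*pi/5) + 3*exp(4*I*pi/5))*conj(1) + 1*(1 + 3*exp(-2*I*pi/5) + exp(-4*I*pi/5))*conj(1) + 1*(1 + exp(4*I*pi/5) + 3*exp(2*I*pi/5))*conj(1) + 1*(1 + 3*exp(-4*I*pi/5) + exp(2*I*pi/5))*conj(1)]
      = (1/5)[(5) + (1 + exp(-2*I*pi/5) + 3*exp(4*I*pi/5)) + (1 + 3*exp(-2*I*pi/5) + exp(-4*I*pi/5)) + (1 + exp(4*I*pi/5) + 3*exp(2*I*pi/5)) + (1 + 3*exp(-4*I*pi/5) + exp(2*I*pi/5))] = 5/5 = 1
  <chi_rho, chi_1> = (1/5)[1*(5)*conj(1) + 1*(1 + exp(-2*I*pi/5) + 3*exp(4*I*pi/5))*conj(exp(2*I*pi/5)) + 1*(1 + 3*exp(-2*I*pi/5) + exp(-4*I*pi/5))*conj(exp(4*I*pi/5)) + 1*(1 + exp(4*I*pi/5) + 3*exp(2*I*pi/5))*conj(exp(-4*I*pi/5)) + 1*(1 + 3*exp(-4*I*pi/5) + exp(2*I*pi/5))*conj(exp(-2*I*pi/5))]
      = (1/5)[(5) + (exp(-2*I*pi/5) + exp(-4*I*pi/5) + 3*exp(2*I*pi/5)) + (exp(-4*I*pi/5) + exp(2*I*pi/5) + 3*exp(4*I*pi/5)) + (3*exp(-4*I*pi/5) + exp(-2*I*pi/5) + exp(4*I*pi/5)) + (3*exp(-2*I*pi/5) + exp(4*I*pi/5) + exp(2*I*pi/5))] = 0/5 = 0
  <chi_rho, chi_2> = (1/5)[1*(5)*conj(1) + 1*(1 + exp(-2*I*pi/5) + 3*exp(4*I*pi/5))*conj(exp(4*I*pi/5)) + 1*(1 + 3*exp(-2*I*pi/5) + exp(-4*I*pi/5))*conj(exp(-2*I*pi/5)) + 1*(1 + exp(4*I*pi/5) + 3*exp(2*I*pi/5))*conj(exp(2*I*pi/5)) + 1*(1 + 3*exp(-4*I*pi/5) + exp(2*I*pi/5))*conj(exp(-4*I*pi/5))]
      = (1/5)[(5) + (3 + exp(-4*I*pi/5) + exp(4*I*pi/5)) + (3 + exp(-2*I*pi/5) + exp(2*I*pi/5)) + (3 + exp(-2*I*pi/5) + exp(2*I*pi/5)) + (3 + exp(-4*I*pi/5) + exp(4*I*pi/5))] = 15/5 = 3
  <chi_rho, chi_3> = (1/5)[1*(5)*conj(1) + 1*(1 + exp(-2*I*pi/5) + 3*exp(4*I*pi/5))*conj(exp(-4*I*pi/5)) + 1*(1 + 3*exp(-2*I*pi/5) + exp(-4*I*pi/5))*conj(exp(2*I*pi/5)) + 1*(1 + exp(4*I*pi/5) + 3*exp(2*I*pi/5))*conj(exp(-2*I*pi/5)) + 1*(1 + 3*exp(-4*I*pi/5) + exp(2*I*pi/5))*conj(exp(4*I*pi/5))]
      = (1/5)[(5) + (3*exp(-2*I*pi/5) + exp(4*I*pi/5) + exp(2*I*pi/5)) + (3*exp(-4*I*pi/5) + exp(-2*I*pi/5) + exp(4*I*pi/5)) + (exp(-4*I*pi/5) + exp(2*I*pi/5) + 3*exp(4*I*pi/5)) + (exp(-2*I*pi/5) + exp(-4*I*pi/5) + 3*exp(2*I*pi/5))] = 0/5 = 0
  <chi_rho, chi_4> = (1/5)[1*(5)*conj(1) + 1*(1 + exp(-2*I*pi/5) + 3*exp(4*I*pi/5))*conj(exp(-2*I*pi/5)) + 1*(1 + 3*exp(-2*I*pi/5) + exp(-4*I*pi/5))*conj(exp(-4*I*pi/5)) + 1*(1 + exp(4*I*pi/5) + 3*exp(2*I*pi/5))*conj(exp(4*I*pi/5)) + 1*(1 + 3*exp(-4*I*pi/5) + exp(2*I*pi/5))*conj(exp(2*I*pi/5))]
      = (1/5)[(5) + (1 + 3*exp(-4*I*pi/5) + exp(2*I*pi/5)) + (1 + exp(4*I*pi/5) + 3*exp(2*I*pi/5)) + (1 + 3*exp(-2*I*pi/5) + exp(-4*I*pi/5)) + (1 + exp(-2*I*pi/5) + 3*exp(4*I*pi/5))] = 5/5 = 1
(Exp terms are combined using exp(i*s)*conj(exp(i*t)) = exp(i*(s-t)), and sums of them are collapsed using the identity that for every m > 1 the m distinct m-th roots of unity sum to 0, e.g. 1 + exp(2*I*pi/3) + exp(-2*I*pi/3) = 0.)
Dimension check: dim(rho) = sum (mult * dim) = 1*1 + 0*1 + 3*1 + 0*1 + 1*1 = 5 = chi_rho(e) = 5.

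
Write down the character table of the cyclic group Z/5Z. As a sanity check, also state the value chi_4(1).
Character table of Z/5Z (irreps indexed chi_0,...,chi_4 with chi_k(m) = zeta_5^(k*m), zeta_5 = exp(2*pi*i/5)):
  irrep \ class  {0} (size 1)  {1} (size 1)    {2} (size 1)    {3} (size 1)    {4} (size 1)  
  chi_0          1             1               1               1               1             
  chi_1          1             exp(2*I*pi/5)   exp(4*I*pi/5)   exp(-4*I*pi/5)  exp(-2*I*pi/5)
  chi_2          1             exp(4*I*pi/5)   exp(-2*I*pi/5)  exp(2*I*pi/5)   exp(-4*I*pi/5)
  chi_3          1             exp(-4*I*pi/5)  exp(2*I*pi/5)   exp(-2*I*pi/5)  exp(4*I*pi/5) 
  chi_4          1             exp(-2*I*pi/5)  exp(-4*I*pi/5)  exp(4*I*pi/5)   exp(2*I*pi/5) 

Spot check: chi_4(1) = zeta_5^(4*1) = zeta_5^4 = exp(-2*I*pi/5).

Proof sketch: Z/5Z is abelian, so all 5 irreducible complex representations are 1-dimensional. They are given by chi_k(m) = zeta_5^(k*m) for k = 0,...,4. Row orthogonality: sum_m chi_k(m) conj(chi_l(m)) = 5 * [k = l].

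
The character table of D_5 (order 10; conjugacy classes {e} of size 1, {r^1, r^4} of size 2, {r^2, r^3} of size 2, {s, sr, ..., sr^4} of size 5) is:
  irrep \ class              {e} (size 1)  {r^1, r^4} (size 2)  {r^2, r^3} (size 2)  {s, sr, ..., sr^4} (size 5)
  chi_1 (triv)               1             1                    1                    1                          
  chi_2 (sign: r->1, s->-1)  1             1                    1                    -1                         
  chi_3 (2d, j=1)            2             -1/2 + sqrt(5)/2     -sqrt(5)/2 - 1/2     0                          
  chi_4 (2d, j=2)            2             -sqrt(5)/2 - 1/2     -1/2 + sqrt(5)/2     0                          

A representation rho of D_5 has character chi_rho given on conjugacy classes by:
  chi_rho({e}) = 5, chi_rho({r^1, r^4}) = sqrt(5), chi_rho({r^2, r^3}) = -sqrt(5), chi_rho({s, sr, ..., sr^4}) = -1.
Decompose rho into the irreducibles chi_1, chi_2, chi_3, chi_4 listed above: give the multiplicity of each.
Multiplicities: chi_1: 0, chi_2: 1, chi_3: 2, chi_4: 0.

Argument: Use <chi_rho, chi> = (1/|G|) sum_C |C| * chi_rho(C) * conj(chi(C)) with |G| = 10 for each irreducible chi in the table:
  <chi_rho, chi_1> = (1/10)[1*(5)*conj(1) + 2*(sqrt(5))*conj(1) + 2*(-sqrt(5))*conj(1) + 5*(-1)*conj(1)]
      = (1/10)[(5) + (2*sqrt(5)) + (-2*sqrt(5)) + (-5)] = 0/10 = 0
  <chi_rho, chi_2> = (1/10)[1*(5)*conj(1) + 2*(sqrt(5))*conj(1) + 2*(-sqrt(5))*conj(1) + 5*(-1)*conj(-1)]
      = (1/10)[(5) + (2*sqrt(5)) + (-2*sqrt(5)) + (5)] = 10/10 = 1
  <chi_rho, chi_3> = (1/10)[1*(5)*conj(2) + 2*(sqrt(5))*conj(-1/2 + sqrt(5)/2) + 2*(-sqrt(5))*conj(-sqrt(5)/2 - 1/2) + 5*(-1)*conj(0)]
      = (1/10)[(10) + (5 - sqrt(5)) + (sqrt(5) + 5) + (0)] = 20/10 = 2
  <chi_rho, chi_4> = (1/10)[1*(5)*conj(2) + 2*(sqrt(5))*conj(-sqrt(5)/2 - 1/2) + 2*(-sqrt(5))*conj(-1/2 + sqrt(5)/2) + 5*(-1)*conj(0)]
      = (1/10)[(10) + (-5 - sqrt(5)) + (-5 + sqrt(5)) + (0)] = 0/10 = 0
Dimension check: dim(rho) = sum (mult * dim) = 0*1 + 1*1 + 2*2 + 0*2 = 5 = chi_rho(e) = 5.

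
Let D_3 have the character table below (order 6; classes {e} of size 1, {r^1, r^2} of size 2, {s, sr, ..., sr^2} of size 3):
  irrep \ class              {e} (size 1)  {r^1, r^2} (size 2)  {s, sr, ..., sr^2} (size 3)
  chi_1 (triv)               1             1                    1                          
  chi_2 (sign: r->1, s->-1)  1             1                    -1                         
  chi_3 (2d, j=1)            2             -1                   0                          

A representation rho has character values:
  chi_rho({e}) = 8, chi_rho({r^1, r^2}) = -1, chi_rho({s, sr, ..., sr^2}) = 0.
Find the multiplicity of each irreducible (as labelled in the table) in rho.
Multiplicities: chi_1: 1, chi_2: 1, chi_3: 3.

Why: Use <chi_rho, chi> = (1/|G|) sum_C |C| * chi_rho(C) * conj(chi(C)) with |G| = 6 for each irreducible chi in the table:
  <chi_rho, chi_1> = (1/6)[1*(8)*conj(1) + 2*(-1)*conj(1) + 3*(0)*conj(1)]
      = (1/6)[(8) + (-2) + (0)] = 6/6 = 1
  <chi_rho, chi_2> = (1/6)[1*(8)*conj(1) + 2*(-1)*conj(1) + 3*(0)*conj(-1)]
      = (1/6)[(8) + (-2) + (0)] = 6/6 = 1
  <chi_rho, chi_3> = (1/6)[1*(8)*conj(2) + 2*(-1)*conj(-1) + 3*(0)*conj(0)]
      = (1/6)[(16) + (2) + (0)] = 18/6 = 3
Dimension check: dim(rho) = sum (mult * dim) = 1*1 + 1*1 + 3*2 = 8 = chi_rho(e) = 8.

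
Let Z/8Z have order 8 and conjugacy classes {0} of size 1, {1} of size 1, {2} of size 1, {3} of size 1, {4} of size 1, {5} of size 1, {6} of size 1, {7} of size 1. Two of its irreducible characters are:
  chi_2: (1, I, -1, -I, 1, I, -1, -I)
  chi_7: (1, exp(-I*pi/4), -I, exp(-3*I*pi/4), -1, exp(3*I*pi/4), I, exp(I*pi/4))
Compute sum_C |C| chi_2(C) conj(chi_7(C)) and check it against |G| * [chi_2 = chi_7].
Sum = 0; so <chi_2, chi_7> = 0 (distinct irreducibles are orthogonal).

Justification: Compute term by term over conjugacy classes (|C| * chi_2(C) * conj(chi_7(C))):
  1*(1)*conj(1) + 1*(I)*conj(exp(-I*pi/4)) + 1*(-1)*conj(-I) + 1*(-I)*conj(exp(-3*I*pi/4)) + 1*(1)*conj(-1) + 1*(I)*conj(exp(3*I*pi/4)) + 1*(-1)*conj(I) + 1*(-I)*conj(exp(I*pi/4))
  = (1) + (exp(3*I*pi/4)) + (-I) + (-exp(-3*I*pi/4)) + (-1) + (exp(-I*pi/4)) + (I) + (-exp(I*pi/4))
  = 0.
(Exp terms are combined using exp(i*s)*conj(exp(i*t)) = exp(i*(s-t)), and sums of them are collapsed using the identity that for every m > 1 the m distinct m-th roots of unity sum to 0, e.g. 1 + exp(2*I*pi/3) + exp(-2*I*pi/3) = 0.)
Dividing by |G| = 8 gives 0/8 = 0, matching the row-orthogonality relation <chi_2, chi_7> = [chi_2 = chi_7].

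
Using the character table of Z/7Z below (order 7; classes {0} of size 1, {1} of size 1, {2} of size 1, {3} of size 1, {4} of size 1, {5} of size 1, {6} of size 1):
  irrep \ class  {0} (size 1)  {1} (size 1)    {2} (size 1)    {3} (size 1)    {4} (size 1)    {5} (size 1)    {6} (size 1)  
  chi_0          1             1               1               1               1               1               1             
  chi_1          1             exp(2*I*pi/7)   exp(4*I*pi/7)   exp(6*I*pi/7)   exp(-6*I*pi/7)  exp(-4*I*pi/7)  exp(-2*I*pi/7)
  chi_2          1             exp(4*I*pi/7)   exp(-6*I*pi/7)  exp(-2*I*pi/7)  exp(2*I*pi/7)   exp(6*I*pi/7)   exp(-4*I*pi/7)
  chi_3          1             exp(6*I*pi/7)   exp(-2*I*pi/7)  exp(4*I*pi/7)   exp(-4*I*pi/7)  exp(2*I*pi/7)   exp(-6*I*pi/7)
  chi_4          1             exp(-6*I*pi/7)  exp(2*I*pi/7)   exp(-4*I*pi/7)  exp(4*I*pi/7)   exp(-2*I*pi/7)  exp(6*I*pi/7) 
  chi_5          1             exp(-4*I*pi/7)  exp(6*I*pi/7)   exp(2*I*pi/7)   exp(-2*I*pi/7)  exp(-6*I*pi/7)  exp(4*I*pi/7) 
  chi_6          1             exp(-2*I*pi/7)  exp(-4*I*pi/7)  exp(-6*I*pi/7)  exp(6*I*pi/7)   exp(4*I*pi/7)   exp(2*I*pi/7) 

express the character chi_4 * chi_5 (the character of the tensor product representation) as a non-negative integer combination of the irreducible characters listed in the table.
chi_4 tensor chi_5 = chi_2 (all other irreducibles have multiplicity 0).

Details: The character of a tensor product is the pointwise product (chi_4 * chi_5)(C) = chi_4(C) * chi_5(C):
  {0}: (1)*(1), {1}: (exp(-6*I*pi/7))*(exp(-4*I*pi/7)), {2}: (exp(2*I*pi/7))*(exp(6*I*pi/7)), {3}: (exp(-4*I*pi/7))*(exp(2*I*pi/7)), {4}: (exp(4*I*pi/7))*(exp(-2*I*pi/7)), {5}: (exp(-2*I*pi/7))*(exp(-6*I*pi/7)), {6}: (exp(6*I*pi/7))*(exp(4*I*pi/7))
so (chi_4 * chi_5) takes values
  {0} -> 1, {1} -> exp(4*I*pi/7), {2} -> exp(-6*I*pi/7), {3} -> exp(-2*I*pi/7), {4} -> exp(2*I*pi/7), {5} -> exp(6*I*pi/7), {6} -> exp(-4*I*pi/7).
Now take the inner product of this character with each irreducible chi from the table, <chi_4*chi_5, chi> = (1/7) sum_C |C| (chi_4*chi_5)(C) conj(chi(C)):
  <chi_4*chi_5, chi_0> = (1/7)[1*(1)*conj(1) + 1*(exp(4*I*pi/7))*conj(1) + 1*(exp(-6*I*pi/7))*conj(1) + 1*(exp(-2*I*pi/7))*conj(1) + 1*(exp(2*I*pi/7))*conj(1) + 1*(exp(6*I*pi/7))*conj(1) + 1*(exp(-4*I*pi/7))*conj(1)]
      = (1/7)[(1) + (exp(4*I*pi/7)) + (exp(-6*I*pi/7)) + (exp(-2*I*pi/7)) + (exp(2*I*pi/7)) + (exp(6*I*pi/7)) + (exp(-4*I*pi/7))] = 0/7 = 0
  <chi_4*chi_5, chi_1> = (1/7)[1*(1)*conj(1) + 1*(exp(4*I*pi/7))*conj(exp(2*I*pi/7)) + 1*(exp(-6*I*pi/7))*conj(exp(4*I*pi/7)) + 1*(exp(-2*I*pi/7))*conj(exp(6*I*pi/7)) + 1*(exp(2*I*pi/7))*conj(exp(-6*I*pi/7)) + 1*(exp(6*I*pi/7))*conj(exp(-4*I*pi/7)) + 1*(exp(-4*I*pi/7))*conj(exp(-2*I*pi/7))]
      = (1/7)[(1) + (exp(2*I*pi/7)) + (exp(4*I*pi/7)) + (exp(6*I*pi/7)) + (exp(-6*I*pi/7)) + (exp(-4*I*pi/7)) + (exp(-2*I*pi/7))] = 0/7 = 0
  <chi_4*chi_5, chi_2> = (1/7)[1*(1)*conj(1) + 1*(exp(4*I*pi/7))*conj(exp(4*I*pi/7)) + 1*(exp(-6*I*pi/7))*conj(exp(-6*I*pi/7)) + 1*(exp(-2*I*pi/7))*conj(exp(-2*I*pi/7)) + 1*(exp(2*I*pi/7))*conj(exp(2*I*pi/7)) + 1*(exp(6*I*pi/7))*conj(exp(6*I*pi/7)) + 1*(exp(-4*I*pi/7))*conj(exp(-4*I*pi/7))]
      = (1/7)[(1) + (1) + (1) + (1) + (1) + (1) + (1)] = 7/7 = 1
  <chi_4*chi_5, chi_3> = (1/7)[1*(1)*conj(1) + 1*(exp(4*I*pi/7))*conj(exp(6*I*pi/7)) + 1*(exp(-6*I*pi/7))*conj(exp(-2*I*pi/7)) + 1*(exp(-2*I*pi/7))*conj(exp(4*I*pi/7)) + 1*(exp(2*I*pi/7))*conj(exp(-4*I*pi/7)) + 1*(exp(6*I*pi/7))*conj(exp(2*I*pi/7)) + 1*(exp(-4*I*pi/7))*conj(exp(-6*I*pi/7))]
      = (1/7)[(1) + (exp(-2*I*pi/7)) + (exp(-4*I*pi/7)) + (exp(-6*I*pi/7)) + (exp(6*I*pi/7)) + (exp(4*I*pi/7)) + (exp(2*I*pi/7))] = 0/7 = 0
  <chi_4*chi_5, chi_4> = (1/7)[1*(1)*conj(1) + 1*(exp(4*I*pi/7))*conj(exp(-6*I*pi/7)) + 1*(exp(-6*I*pi/7))*conj(exp(2*I*pi/7)) + 1*(exp(-2*I*pi/7))*conj(exp(-4*I*pi/7)) + 1*(exp(2*I*pi/7))*conj(exp(4*I*pi/7)) + 1*(exp(6*I*pi/7))*conj(exp(-2*I*pi/7)) + 1*(exp(-4*I*pi/7))*conj(exp(6*I*pi/7))]
      = (1/7)[(1) + (exp(-4*I*pi/7)) + (exp(6*I*pi/7)) + (exp(2*I*pi/7)) + (exp(-2*I*pi/7)) + (exp(-6*I*pi/7)) + (exp(4*I*pi/7))] = 0/7 = 0
  <chi_4*chi_5, chi_5> = (1/7)[1*(1)*conj(1) + 1*(exp(4*I*pi/7))*conj(exp(-4*I*pi/7)) + 1*(exp(-6*I*pi/7))*conj(exp(6*I*pi/7)) + 1*(exp(-2*I*pi/7))*conj(exp(2*I*pi/7)) + 1*(exp(2*I*pi/7))*conj(exp(-2*I*pi/7)) + 1*(exp(6*I*pi/7))*conj(exp(-6*I*pi/7)) + 1*(exp(-4*I*pi/7))*conj(exp(4*I*pi/7))]
      = (1/7)[(1) + (exp(-6*I*pi/7)) + (exp(2*I*pi/7)) + (exp(-4*I*pi/7)) + (exp(4*I*pi/7)) + (exp(-2*I*pi/7)) + (exp(6*I*pi/7))] = 0/7 = 0
  <chi_4*chi_5, chi_6> = (1/7)[1*(1)*conj(1) + 1*(exp(4*I*pi/7))*conj(exp(-2*I*pi/7)) + 1*(exp(-6*I*pi/7))*conj(exp(-4*I*pi/7)) + 1*(exp(-2*I*pi/7))*conj(exp(-6*I*pi/7)) + 1*(exp(2*I*pi/7))*conj(exp(6*I*pi/7)) + 1*(exp(6*I*pi/7))*conj(exp(4*I*pi/7)) + 1*(exp(-4*I*pi/7))*conj(exp(2*I*pi/7))]
      = (1/7)[(1) + (exp(6*I*pi/7)) + (exp(-2*I*pi/7)) + (exp(4*I*pi/7)) + (exp(-4*I*pi/7)) + (exp(2*I*pi/7)) + (exp(-6*I*pi/7))] = 0/7 = 0
(Exp terms are combined using exp(i*s)*conj(exp(i*t)) = exp(i*(s-t)), and sums of them are collapsed using the identity that for every m > 1 the m distinct m-th roots of unity sum to 0, e.g. 1 + exp(2*I*pi/3) + exp(-2*I*pi/3) = 0.)
Hence the multiplicities are chi_2: 1. Dimension check: dim(chi_4)*dim(chi_5) = 1*1 = 1 and sum (mult * dim) = 1*1 = 1.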